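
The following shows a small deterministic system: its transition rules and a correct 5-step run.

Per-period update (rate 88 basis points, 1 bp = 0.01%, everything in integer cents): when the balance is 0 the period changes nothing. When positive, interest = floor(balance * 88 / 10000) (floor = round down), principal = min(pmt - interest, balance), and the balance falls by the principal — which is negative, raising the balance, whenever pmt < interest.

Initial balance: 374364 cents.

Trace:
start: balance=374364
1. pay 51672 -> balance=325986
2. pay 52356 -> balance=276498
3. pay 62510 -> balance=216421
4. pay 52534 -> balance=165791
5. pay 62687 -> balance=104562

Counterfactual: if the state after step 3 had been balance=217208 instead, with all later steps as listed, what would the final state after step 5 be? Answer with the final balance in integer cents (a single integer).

state after step 3 := balance=217208
4. pay 52534 -> balance=166585
5. pay 62687 -> balance=105363

105363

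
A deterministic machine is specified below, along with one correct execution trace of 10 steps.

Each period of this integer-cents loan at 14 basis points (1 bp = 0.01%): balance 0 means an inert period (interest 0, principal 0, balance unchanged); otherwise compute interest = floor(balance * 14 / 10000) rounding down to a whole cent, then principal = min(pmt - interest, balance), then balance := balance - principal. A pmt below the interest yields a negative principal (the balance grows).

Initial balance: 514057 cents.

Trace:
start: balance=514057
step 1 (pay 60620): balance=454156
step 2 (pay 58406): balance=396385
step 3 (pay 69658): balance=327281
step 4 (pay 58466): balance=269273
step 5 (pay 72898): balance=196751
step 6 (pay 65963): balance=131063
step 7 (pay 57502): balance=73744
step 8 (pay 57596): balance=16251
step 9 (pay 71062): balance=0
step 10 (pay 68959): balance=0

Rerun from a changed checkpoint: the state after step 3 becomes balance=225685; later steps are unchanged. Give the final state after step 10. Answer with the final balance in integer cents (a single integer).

0

state after step 3 := balance=225685
step 4 (pay 58466): balance=167534
step 5 (pay 72898): balance=94870
step 6 (pay 65963): balance=29039
step 7 (pay 57502): balance=0
step 8 (pay 57596): balance=0
step 9 (pay 71062): balance=0
step 10 (pay 68959): balance=0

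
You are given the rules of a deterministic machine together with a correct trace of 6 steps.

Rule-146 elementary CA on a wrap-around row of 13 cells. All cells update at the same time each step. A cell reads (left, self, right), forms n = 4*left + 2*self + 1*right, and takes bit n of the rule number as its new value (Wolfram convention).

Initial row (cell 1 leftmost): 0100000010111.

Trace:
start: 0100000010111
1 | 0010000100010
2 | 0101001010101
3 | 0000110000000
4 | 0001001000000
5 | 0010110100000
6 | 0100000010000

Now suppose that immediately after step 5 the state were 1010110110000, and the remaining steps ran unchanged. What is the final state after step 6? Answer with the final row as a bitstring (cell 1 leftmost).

0000000001001

state after step 5 := 1010110110000
6 | 0000000001001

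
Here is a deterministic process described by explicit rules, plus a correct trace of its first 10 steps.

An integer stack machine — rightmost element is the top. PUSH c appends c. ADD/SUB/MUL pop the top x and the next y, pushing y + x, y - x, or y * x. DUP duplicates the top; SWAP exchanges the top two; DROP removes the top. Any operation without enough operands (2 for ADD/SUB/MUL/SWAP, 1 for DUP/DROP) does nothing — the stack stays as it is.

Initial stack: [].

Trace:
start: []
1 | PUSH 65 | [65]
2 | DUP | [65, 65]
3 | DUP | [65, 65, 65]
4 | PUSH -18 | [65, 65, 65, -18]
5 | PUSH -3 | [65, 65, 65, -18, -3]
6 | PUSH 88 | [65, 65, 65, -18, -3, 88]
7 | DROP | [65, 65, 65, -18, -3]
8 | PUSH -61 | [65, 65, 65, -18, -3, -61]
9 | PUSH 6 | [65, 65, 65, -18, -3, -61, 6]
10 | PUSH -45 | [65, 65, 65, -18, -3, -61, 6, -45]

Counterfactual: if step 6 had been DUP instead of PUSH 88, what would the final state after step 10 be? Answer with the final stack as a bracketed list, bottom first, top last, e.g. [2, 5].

(re-executing from step 6 with the substitution; state before step 6: [65, 65, 65, -18, -3])
6 | DUP | [65, 65, 65, -18, -3, -3]
7 | DROP | [65, 65, 65, -18, -3]
8 | PUSH -61 | [65, 65, 65, -18, -3, -61]
9 | PUSH 6 | [65, 65, 65, -18, -3, -61, 6]
10 | PUSH -45 | [65, 65, 65, -18, -3, -61, 6, -45]

[65, 65, 65, -18, -3, -61, 6, -45]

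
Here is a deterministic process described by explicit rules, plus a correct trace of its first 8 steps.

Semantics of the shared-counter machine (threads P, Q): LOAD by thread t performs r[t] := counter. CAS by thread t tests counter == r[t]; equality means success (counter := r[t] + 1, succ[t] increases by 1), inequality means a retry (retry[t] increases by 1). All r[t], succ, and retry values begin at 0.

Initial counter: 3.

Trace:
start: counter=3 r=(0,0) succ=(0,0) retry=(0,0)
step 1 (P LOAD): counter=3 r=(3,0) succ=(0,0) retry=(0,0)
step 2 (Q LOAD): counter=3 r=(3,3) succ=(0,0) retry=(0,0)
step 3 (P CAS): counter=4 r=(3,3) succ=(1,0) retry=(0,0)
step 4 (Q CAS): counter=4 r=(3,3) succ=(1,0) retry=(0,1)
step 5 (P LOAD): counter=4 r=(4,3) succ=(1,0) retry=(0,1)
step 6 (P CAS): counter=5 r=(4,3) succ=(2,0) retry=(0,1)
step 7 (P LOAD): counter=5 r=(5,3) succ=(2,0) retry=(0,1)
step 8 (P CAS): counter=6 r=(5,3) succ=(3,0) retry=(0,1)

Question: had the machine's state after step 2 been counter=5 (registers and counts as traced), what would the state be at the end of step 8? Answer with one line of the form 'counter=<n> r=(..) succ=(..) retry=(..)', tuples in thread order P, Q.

state after step 2 := counter=5 r=(3,3) succ=(0,0) retry=(0,0)
step 3 (P CAS): counter=5 r=(3,3) succ=(0,0) retry=(1,0)
step 4 (Q CAS): counter=5 r=(3,3) succ=(0,0) retry=(1,1)
step 5 (P LOAD): counter=5 r=(5,3) succ=(0,0) retry=(1,1)
step 6 (P CAS): counter=6 r=(5,3) succ=(1,0) retry=(1,1)
step 7 (P LOAD): counter=6 r=(6,3) succ=(1,0) retry=(1,1)
step 8 (P CAS): counter=7 r=(6,3) succ=(2,0) retry=(1,1)

counter=7 r=(6,3) succ=(2,0) retry=(1,1)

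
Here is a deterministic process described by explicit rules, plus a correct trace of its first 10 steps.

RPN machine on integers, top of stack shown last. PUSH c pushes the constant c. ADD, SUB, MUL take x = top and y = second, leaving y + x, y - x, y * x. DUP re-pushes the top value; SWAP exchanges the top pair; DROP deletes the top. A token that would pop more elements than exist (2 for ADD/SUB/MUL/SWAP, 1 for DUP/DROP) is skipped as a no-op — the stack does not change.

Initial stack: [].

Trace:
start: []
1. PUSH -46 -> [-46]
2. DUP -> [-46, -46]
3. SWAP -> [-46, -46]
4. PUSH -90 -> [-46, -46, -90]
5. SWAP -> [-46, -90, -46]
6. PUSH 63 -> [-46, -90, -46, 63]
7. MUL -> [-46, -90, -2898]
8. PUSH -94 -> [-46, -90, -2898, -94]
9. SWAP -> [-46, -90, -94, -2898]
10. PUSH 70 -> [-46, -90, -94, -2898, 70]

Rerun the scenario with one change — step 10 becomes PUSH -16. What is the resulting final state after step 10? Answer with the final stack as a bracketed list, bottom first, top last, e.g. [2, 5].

[-46, -90, -94, -2898, -16]

(re-executing from step 10 with the substitution; state before step 10: [-46, -90, -94, -2898])
10. PUSH -16 -> [-46, -90, -94, -2898, -16]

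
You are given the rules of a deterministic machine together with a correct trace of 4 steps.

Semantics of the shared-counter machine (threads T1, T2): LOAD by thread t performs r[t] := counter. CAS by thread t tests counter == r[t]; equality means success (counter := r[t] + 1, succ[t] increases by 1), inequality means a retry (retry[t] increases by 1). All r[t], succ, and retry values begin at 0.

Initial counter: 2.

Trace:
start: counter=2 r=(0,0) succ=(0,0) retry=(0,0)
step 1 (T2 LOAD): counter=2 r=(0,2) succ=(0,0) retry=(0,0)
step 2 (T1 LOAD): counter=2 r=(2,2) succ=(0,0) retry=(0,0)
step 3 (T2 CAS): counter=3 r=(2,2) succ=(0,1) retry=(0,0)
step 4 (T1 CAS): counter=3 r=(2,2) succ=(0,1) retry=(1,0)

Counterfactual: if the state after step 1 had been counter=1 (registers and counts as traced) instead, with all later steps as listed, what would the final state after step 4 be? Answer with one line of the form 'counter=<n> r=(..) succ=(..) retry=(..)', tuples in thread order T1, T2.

state after step 1 := counter=1 r=(0,2) succ=(0,0) retry=(0,0)
step 2 (T1 LOAD): counter=1 r=(1,2) succ=(0,0) retry=(0,0)
step 3 (T2 CAS): counter=1 r=(1,2) succ=(0,0) retry=(0,1)
step 4 (T1 CAS): counter=2 r=(1,2) succ=(1,0) retry=(0,1)

counter=2 r=(1,2) succ=(1,0) retry=(0,1)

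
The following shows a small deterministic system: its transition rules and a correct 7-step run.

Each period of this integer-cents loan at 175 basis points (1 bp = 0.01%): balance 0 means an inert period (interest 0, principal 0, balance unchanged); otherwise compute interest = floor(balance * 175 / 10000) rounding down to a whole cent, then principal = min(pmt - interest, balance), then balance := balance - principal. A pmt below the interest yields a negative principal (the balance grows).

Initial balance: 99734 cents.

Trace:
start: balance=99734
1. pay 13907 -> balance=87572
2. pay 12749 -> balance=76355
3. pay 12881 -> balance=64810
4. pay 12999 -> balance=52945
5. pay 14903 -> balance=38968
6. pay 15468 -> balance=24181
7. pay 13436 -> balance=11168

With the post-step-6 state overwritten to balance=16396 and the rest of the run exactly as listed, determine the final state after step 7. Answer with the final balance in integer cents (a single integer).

3246

state after step 6 := balance=16396
7. pay 13436 -> balance=3246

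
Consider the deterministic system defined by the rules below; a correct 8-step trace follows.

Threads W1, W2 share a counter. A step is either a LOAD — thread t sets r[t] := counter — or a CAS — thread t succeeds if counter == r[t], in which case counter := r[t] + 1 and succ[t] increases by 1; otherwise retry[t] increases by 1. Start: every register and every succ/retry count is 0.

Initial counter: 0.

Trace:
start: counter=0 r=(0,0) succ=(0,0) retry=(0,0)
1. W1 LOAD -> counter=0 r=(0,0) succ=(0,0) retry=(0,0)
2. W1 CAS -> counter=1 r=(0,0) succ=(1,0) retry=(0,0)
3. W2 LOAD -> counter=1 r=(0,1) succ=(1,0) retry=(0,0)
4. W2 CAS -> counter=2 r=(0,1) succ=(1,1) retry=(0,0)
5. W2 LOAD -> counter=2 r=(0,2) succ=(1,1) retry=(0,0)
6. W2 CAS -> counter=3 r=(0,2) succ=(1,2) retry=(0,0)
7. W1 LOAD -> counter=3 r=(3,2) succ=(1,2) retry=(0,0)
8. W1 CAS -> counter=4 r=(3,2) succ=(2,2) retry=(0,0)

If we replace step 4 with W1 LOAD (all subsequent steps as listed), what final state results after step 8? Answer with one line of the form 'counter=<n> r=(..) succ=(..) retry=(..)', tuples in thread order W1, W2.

counter=3 r=(2,1) succ=(2,1) retry=(0,0)

(re-executing from step 4 with the substitution; state before step 4: counter=1 r=(0,1) succ=(1,0) retry=(0,0))
4. W1 LOAD -> counter=1 r=(1,1) succ=(1,0) retry=(0,0)
5. W2 LOAD -> counter=1 r=(1,1) succ=(1,0) retry=(0,0)
6. W2 CAS -> counter=2 r=(1,1) succ=(1,1) retry=(0,0)
7. W1 LOAD -> counter=2 r=(2,1) succ=(1,1) retry=(0,0)
8. W1 CAS -> counter=3 r=(2,1) succ=(2,1) retry=(0,0)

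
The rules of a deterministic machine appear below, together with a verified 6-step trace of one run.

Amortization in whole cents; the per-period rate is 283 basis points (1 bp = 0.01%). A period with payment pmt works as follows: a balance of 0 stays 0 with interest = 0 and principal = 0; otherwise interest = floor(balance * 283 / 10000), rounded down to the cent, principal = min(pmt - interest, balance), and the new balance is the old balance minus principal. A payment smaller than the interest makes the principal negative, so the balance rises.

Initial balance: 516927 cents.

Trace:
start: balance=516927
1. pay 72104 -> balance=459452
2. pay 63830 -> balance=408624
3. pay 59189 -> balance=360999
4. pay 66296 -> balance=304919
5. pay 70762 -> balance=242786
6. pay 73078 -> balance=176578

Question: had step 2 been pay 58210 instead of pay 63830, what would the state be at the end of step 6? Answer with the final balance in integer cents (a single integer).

(re-executing from step 2 with the substitution; state before step 2: balance=459452)
2. pay 58210 -> balance=414244
3. pay 59189 -> balance=366778
4. pay 66296 -> balance=310861
5. pay 70762 -> balance=248896
6. pay 73078 -> balance=182861

182861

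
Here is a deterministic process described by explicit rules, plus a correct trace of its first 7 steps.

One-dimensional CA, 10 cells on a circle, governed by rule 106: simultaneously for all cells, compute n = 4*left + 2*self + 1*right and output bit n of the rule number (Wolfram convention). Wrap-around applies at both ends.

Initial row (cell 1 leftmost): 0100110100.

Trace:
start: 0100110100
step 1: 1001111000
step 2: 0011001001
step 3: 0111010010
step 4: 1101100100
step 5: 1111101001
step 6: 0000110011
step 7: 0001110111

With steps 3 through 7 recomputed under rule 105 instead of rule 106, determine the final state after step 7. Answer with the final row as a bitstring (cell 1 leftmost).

(re-executing steps 3..7 under rule 105; state before step 3: 0011001001)
step 3: 0011000000
step 4: 1011011111
step 5: 1111110000
step 6: 1000010110
step 7: 0011001111

0011001111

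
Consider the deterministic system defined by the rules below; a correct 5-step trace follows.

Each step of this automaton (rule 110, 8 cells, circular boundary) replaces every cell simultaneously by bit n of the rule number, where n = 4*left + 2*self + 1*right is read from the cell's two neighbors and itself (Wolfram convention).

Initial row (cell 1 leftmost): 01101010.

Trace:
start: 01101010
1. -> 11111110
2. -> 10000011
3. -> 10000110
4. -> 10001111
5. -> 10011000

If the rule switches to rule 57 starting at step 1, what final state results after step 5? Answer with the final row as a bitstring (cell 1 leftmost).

(re-executing steps 1..5 under rule 57; state before step 1: 01101010)
1. -> 01010101
2. -> 10101010
3. -> 01010101
4. -> 10101010
5. -> 01010101

01010101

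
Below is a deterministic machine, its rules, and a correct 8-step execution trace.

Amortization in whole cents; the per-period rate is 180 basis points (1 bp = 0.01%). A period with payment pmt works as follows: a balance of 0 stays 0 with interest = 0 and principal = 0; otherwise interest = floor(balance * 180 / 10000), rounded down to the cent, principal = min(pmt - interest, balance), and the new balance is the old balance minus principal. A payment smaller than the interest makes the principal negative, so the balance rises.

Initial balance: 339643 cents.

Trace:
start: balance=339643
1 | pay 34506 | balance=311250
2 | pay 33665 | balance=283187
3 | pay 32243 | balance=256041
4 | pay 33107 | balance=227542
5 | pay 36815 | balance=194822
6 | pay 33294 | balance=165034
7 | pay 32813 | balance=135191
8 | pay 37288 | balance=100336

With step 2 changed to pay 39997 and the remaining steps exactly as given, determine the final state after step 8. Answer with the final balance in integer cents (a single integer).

93289

(re-executing from step 2 with the substitution; state before step 2: balance=311250)
2 | pay 39997 | balance=276855
3 | pay 32243 | balance=249595
4 | pay 33107 | balance=220980
5 | pay 36815 | balance=188142
6 | pay 33294 | balance=158234
7 | pay 32813 | balance=128269
8 | pay 37288 | balance=93289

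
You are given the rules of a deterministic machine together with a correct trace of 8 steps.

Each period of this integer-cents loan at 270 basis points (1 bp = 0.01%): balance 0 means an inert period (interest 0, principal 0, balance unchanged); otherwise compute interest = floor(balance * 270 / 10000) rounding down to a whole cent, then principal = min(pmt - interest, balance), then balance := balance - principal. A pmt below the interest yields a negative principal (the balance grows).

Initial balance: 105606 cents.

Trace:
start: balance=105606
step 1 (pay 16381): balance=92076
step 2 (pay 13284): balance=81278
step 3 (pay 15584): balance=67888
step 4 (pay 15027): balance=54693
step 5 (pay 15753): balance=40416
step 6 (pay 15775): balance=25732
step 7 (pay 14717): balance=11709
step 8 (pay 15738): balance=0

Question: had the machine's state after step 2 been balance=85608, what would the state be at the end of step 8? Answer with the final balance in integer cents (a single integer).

state after step 2 := balance=85608
step 3 (pay 15584): balance=72335
step 4 (pay 15027): balance=59261
step 5 (pay 15753): balance=45108
step 6 (pay 15775): balance=30550
step 7 (pay 14717): balance=16657
step 8 (pay 15738): balance=1368

1368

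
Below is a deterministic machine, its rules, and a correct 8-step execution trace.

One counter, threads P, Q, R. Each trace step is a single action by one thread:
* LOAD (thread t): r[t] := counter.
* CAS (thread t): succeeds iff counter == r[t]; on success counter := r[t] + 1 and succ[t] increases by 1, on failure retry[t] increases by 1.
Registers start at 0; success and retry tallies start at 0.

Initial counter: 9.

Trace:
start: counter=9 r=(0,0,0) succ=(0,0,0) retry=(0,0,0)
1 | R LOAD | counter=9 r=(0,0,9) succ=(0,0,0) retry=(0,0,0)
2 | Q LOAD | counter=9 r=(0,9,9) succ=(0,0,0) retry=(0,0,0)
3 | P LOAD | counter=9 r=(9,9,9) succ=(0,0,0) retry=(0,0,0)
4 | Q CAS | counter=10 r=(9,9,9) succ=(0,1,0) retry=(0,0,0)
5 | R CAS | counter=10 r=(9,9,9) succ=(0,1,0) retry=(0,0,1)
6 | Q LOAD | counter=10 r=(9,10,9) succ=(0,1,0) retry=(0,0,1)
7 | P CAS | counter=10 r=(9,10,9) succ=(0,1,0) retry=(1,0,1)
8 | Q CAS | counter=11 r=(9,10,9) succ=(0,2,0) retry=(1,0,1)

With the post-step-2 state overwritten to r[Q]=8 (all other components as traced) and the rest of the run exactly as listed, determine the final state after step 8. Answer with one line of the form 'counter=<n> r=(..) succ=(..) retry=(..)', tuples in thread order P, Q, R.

counter=11 r=(9,10,9) succ=(0,1,1) retry=(1,1,0)

state after step 2 := counter=9 r=(0,8,9) succ=(0,0,0) retry=(0,0,0)
3 | P LOAD | counter=9 r=(9,8,9) succ=(0,0,0) retry=(0,0,0)
4 | Q CAS | counter=9 r=(9,8,9) succ=(0,0,0) retry=(0,1,0)
5 | R CAS | counter=10 r=(9,8,9) succ=(0,0,1) retry=(0,1,0)
6 | Q LOAD | counter=10 r=(9,10,9) succ=(0,0,1) retry=(0,1,0)
7 | P CAS | counter=10 r=(9,10,9) succ=(0,0,1) retry=(1,1,0)
8 | Q CAS | counter=11 r=(9,10,9) succ=(0,1,1) retry=(1,1,0)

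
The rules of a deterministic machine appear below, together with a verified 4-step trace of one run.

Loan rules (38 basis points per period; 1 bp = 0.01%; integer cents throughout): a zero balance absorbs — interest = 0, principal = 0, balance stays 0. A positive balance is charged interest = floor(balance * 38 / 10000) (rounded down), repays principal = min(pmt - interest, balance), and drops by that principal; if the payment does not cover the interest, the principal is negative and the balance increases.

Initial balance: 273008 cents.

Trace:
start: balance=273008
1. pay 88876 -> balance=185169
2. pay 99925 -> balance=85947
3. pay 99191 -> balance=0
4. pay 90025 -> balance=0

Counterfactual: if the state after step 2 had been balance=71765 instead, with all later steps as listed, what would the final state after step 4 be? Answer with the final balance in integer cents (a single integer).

state after step 2 := balance=71765
3. pay 99191 -> balance=0
4. pay 90025 -> balance=0

0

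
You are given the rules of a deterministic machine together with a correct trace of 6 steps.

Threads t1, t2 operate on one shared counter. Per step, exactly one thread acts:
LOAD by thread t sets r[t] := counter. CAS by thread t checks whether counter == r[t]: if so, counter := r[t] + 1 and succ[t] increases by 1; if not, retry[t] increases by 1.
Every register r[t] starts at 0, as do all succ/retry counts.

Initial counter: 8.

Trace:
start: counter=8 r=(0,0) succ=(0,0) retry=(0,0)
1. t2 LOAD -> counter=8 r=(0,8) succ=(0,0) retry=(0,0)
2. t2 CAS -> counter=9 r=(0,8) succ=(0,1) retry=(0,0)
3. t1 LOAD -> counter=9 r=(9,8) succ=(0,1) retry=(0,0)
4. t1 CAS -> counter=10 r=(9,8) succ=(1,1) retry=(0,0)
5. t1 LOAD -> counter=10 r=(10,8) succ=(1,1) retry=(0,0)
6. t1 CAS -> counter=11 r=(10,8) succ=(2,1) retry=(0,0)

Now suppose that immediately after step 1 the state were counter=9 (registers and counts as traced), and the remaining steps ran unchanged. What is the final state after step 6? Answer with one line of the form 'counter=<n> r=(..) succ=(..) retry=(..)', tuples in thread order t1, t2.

counter=11 r=(10,8) succ=(2,0) retry=(0,1)

state after step 1 := counter=9 r=(0,8) succ=(0,0) retry=(0,0)
2. t2 CAS -> counter=9 r=(0,8) succ=(0,0) retry=(0,1)
3. t1 LOAD -> counter=9 r=(9,8) succ=(0,0) retry=(0,1)
4. t1 CAS -> counter=10 r=(9,8) succ=(1,0) retry=(0,1)
5. t1 LOAD -> counter=10 r=(10,8) succ=(1,0) retry=(0,1)
6. t1 CAS -> counter=11 r=(10,8) succ=(2,0) retry=(0,1)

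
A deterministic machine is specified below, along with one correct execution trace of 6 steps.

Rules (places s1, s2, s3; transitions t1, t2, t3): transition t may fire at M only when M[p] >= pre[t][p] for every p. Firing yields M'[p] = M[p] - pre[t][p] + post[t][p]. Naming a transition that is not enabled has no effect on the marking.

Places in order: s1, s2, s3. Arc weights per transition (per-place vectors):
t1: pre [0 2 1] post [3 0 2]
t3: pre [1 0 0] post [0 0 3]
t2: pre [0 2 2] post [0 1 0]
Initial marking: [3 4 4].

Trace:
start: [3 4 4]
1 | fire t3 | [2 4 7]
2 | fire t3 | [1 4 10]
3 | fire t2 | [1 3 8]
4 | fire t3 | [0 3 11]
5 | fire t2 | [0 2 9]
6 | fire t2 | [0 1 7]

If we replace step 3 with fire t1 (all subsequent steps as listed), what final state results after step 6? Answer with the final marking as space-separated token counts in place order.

3 1 12

(re-executing from step 3 with the substitution; state before step 3: [1 4 10])
3 | fire t1 | [4 2 11]
4 | fire t3 | [3 2 14]
5 | fire t2 | [3 1 12]
6 | fire t2 | [3 1 12]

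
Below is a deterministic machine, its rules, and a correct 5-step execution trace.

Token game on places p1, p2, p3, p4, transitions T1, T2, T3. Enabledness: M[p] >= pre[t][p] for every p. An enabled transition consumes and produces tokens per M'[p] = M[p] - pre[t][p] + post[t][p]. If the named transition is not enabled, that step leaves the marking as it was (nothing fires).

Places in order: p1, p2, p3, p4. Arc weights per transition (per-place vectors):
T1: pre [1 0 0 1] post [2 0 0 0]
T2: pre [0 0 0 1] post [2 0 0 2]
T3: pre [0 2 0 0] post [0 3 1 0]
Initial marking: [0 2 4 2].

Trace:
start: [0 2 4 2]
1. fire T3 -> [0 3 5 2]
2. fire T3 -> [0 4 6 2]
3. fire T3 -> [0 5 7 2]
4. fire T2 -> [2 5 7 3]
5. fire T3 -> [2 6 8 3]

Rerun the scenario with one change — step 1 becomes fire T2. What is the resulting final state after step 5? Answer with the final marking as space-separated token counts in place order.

4 5 7 4

(re-executing from step 1 with the substitution; state before step 1: [0 2 4 2])
1. fire T2 -> [2 2 4 3]
2. fire T3 -> [2 3 5 3]
3. fire T3 -> [2 4 6 3]
4. fire T2 -> [4 4 6 4]
5. fire T3 -> [4 5 7 4]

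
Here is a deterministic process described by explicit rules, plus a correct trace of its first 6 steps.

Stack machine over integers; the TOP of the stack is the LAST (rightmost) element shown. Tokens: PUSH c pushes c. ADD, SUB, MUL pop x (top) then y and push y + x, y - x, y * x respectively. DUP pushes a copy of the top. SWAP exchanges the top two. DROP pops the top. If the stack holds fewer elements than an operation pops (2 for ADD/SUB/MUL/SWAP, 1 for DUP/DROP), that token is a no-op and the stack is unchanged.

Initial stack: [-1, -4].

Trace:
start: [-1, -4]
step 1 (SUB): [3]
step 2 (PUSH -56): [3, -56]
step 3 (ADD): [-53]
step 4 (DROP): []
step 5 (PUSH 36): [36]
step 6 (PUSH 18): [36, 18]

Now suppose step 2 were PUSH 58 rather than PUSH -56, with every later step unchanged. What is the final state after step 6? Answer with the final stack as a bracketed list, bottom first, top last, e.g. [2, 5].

[36, 18]

(re-executing from step 2 with the substitution; state before step 2: [3])
step 2 (PUSH 58): [3, 58]
step 3 (ADD): [61]
step 4 (DROP): []
step 5 (PUSH 36): [36]
step 6 (PUSH 18): [36, 18]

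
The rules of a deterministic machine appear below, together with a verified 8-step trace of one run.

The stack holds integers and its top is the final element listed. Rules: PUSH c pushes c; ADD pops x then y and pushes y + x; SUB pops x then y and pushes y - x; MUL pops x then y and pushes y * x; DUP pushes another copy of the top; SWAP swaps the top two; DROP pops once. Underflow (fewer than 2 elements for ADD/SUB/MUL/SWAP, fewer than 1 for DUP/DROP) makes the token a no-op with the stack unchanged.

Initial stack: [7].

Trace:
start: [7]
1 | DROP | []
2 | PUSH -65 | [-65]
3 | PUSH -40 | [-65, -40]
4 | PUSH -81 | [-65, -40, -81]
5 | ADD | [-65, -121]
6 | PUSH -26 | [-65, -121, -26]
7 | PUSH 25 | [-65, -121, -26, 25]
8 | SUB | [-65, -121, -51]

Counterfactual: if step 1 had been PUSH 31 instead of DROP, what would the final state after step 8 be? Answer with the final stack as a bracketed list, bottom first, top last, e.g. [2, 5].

(re-executing from step 1 with the substitution; state before step 1: [7])
1 | PUSH 31 | [7, 31]
2 | PUSH -65 | [7, 31, -65]
3 | PUSH -40 | [7, 31, -65, -40]
4 | PUSH -81 | [7, 31, -65, -40, -81]
5 | ADD | [7, 31, -65, -121]
6 | PUSH -26 | [7, 31, -65, -121, -26]
7 | PUSH 25 | [7, 31, -65, -121, -26, 25]
8 | SUB | [7, 31, -65, -121, -51]

[7, 31, -65, -121, -51]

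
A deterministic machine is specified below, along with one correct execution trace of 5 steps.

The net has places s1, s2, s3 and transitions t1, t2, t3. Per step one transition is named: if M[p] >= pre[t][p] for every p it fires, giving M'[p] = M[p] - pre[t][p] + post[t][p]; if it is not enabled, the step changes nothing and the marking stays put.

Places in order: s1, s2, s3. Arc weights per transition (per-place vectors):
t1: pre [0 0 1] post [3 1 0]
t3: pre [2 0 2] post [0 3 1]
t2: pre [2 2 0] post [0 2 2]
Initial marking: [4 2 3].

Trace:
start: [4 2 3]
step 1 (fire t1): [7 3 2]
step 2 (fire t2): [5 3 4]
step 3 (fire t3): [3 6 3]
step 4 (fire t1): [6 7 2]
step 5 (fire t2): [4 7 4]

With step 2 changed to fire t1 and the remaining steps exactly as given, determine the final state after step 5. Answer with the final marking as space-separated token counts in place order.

(re-executing from step 2 with the substitution; state before step 2: [7 3 2])
step 2 (fire t1): [10 4 1]
step 3 (fire t3): [10 4 1]
step 4 (fire t1): [13 5 0]
step 5 (fire t2): [11 5 2]

11 5 2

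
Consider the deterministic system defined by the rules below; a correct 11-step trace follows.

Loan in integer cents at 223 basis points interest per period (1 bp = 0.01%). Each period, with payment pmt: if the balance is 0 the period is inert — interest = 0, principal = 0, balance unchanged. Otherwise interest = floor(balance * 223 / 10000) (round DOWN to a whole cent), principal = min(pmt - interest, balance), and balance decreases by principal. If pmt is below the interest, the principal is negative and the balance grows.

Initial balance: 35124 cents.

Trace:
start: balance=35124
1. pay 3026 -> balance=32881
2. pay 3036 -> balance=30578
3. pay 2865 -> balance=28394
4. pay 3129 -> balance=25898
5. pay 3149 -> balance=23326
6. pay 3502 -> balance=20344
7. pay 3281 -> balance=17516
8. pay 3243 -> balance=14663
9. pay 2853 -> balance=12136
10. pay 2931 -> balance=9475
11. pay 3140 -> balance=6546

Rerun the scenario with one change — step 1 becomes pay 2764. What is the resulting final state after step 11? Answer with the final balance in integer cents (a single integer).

6873

(re-executing from step 1 with the substitution; state before step 1: balance=35124)
1. pay 2764 -> balance=33143
2. pay 3036 -> balance=30846
3. pay 2865 -> balance=28668
4. pay 3129 -> balance=26178
5. pay 3149 -> balance=23612
6. pay 3502 -> balance=20636
7. pay 3281 -> balance=17815
8. pay 3243 -> balance=14969
9. pay 2853 -> balance=12449
10. pay 2931 -> balance=9795
11. pay 3140 -> balance=6873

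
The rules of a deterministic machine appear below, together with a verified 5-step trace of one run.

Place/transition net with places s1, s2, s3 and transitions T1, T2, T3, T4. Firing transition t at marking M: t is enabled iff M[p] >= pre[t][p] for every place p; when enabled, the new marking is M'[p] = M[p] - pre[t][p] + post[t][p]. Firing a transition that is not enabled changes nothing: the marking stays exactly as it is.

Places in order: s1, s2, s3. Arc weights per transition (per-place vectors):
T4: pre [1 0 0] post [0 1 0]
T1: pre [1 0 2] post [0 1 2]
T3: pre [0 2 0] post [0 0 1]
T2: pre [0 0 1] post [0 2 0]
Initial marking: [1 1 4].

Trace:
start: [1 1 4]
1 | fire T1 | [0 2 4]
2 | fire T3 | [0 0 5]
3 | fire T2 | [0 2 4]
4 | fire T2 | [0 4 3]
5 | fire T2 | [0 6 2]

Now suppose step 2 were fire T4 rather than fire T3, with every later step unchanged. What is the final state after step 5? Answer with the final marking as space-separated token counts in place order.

(re-executing from step 2 with the substitution; state before step 2: [0 2 4])
2 | fire T4 | [0 2 4]
3 | fire T2 | [0 4 3]
4 | fire T2 | [0 6 2]
5 | fire T2 | [0 8 1]

0 8 1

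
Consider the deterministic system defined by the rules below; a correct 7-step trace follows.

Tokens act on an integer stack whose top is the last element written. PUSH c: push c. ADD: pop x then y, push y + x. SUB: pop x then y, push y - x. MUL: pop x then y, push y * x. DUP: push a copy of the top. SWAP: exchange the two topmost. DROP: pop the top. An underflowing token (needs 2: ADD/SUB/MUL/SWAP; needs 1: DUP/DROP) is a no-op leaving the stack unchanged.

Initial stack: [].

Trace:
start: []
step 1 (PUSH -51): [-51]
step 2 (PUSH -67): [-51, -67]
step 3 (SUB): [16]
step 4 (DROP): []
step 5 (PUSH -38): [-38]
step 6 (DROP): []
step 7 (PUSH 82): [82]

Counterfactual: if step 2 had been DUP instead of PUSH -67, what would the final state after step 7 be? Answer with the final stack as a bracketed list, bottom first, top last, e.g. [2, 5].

(re-executing from step 2 with the substitution; state before step 2: [-51])
step 2 (DUP): [-51, -51]
step 3 (SUB): [0]
step 4 (DROP): []
step 5 (PUSH -38): [-38]
step 6 (DROP): []
step 7 (PUSH 82): [82]

[82]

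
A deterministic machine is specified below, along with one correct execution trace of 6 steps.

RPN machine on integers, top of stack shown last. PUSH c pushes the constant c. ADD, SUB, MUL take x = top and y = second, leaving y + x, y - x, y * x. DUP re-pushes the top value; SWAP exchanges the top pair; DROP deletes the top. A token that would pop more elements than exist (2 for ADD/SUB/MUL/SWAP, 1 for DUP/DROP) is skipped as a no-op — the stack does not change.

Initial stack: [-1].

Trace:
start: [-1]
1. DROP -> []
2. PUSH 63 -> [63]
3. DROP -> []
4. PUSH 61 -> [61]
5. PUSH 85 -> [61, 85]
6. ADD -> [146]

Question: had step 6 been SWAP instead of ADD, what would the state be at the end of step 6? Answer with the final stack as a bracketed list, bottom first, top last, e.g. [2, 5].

(re-executing from step 6 with the substitution; state before step 6: [61, 85])
6. SWAP -> [85, 61]

[85, 61]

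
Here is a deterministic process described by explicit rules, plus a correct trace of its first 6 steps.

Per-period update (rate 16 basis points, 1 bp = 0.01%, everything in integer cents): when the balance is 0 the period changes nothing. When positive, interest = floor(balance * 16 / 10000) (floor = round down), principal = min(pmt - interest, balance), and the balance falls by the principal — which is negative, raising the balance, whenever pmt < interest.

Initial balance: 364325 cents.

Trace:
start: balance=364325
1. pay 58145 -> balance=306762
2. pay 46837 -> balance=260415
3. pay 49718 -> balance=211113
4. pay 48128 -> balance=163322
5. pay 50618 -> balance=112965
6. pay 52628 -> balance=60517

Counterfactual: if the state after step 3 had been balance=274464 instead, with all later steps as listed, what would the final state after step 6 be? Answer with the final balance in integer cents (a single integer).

124173

state after step 3 := balance=274464
4. pay 48128 -> balance=226775
5. pay 50618 -> balance=176519
6. pay 52628 -> balance=124173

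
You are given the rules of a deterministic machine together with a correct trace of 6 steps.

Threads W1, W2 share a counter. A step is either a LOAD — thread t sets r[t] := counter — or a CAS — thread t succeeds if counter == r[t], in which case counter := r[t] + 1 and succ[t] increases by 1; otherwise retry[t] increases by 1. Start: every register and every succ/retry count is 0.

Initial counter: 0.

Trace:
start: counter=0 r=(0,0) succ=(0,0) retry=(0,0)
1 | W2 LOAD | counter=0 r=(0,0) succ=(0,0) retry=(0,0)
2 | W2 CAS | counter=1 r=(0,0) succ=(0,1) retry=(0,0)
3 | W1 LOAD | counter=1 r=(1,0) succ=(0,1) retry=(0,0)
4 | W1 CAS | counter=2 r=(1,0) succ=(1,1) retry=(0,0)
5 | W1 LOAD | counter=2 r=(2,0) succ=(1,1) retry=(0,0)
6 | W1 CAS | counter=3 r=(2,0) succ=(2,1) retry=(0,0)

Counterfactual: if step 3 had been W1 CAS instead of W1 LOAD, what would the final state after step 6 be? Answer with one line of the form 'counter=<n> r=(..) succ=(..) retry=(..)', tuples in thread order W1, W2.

(re-executing from step 3 with the substitution; state before step 3: counter=1 r=(0,0) succ=(0,1) retry=(0,0))
3 | W1 CAS | counter=1 r=(0,0) succ=(0,1) retry=(1,0)
4 | W1 CAS | counter=1 r=(0,0) succ=(0,1) retry=(2,0)
5 | W1 LOAD | counter=1 r=(1,0) succ=(0,1) retry=(2,0)
6 | W1 CAS | counter=2 r=(1,0) succ=(1,1) retry=(2,0)

counter=2 r=(1,0) succ=(1,1) retry=(2,0)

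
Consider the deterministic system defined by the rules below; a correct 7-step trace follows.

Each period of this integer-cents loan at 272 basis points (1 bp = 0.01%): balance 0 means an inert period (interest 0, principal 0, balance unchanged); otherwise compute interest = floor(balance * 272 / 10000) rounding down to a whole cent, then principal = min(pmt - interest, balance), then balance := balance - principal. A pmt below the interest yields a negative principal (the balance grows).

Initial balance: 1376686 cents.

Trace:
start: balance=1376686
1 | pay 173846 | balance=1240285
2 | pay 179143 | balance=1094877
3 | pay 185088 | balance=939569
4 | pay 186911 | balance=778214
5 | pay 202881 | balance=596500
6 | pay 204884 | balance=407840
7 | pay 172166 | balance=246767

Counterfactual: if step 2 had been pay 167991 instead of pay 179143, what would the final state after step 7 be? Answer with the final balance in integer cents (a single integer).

(re-executing from step 2 with the substitution; state before step 2: balance=1240285)
2 | pay 167991 | balance=1106029
3 | pay 185088 | balance=951024
4 | pay 186911 | balance=789980
5 | pay 202881 | balance=608586
6 | pay 204884 | balance=420255
7 | pay 172166 | balance=259519

259519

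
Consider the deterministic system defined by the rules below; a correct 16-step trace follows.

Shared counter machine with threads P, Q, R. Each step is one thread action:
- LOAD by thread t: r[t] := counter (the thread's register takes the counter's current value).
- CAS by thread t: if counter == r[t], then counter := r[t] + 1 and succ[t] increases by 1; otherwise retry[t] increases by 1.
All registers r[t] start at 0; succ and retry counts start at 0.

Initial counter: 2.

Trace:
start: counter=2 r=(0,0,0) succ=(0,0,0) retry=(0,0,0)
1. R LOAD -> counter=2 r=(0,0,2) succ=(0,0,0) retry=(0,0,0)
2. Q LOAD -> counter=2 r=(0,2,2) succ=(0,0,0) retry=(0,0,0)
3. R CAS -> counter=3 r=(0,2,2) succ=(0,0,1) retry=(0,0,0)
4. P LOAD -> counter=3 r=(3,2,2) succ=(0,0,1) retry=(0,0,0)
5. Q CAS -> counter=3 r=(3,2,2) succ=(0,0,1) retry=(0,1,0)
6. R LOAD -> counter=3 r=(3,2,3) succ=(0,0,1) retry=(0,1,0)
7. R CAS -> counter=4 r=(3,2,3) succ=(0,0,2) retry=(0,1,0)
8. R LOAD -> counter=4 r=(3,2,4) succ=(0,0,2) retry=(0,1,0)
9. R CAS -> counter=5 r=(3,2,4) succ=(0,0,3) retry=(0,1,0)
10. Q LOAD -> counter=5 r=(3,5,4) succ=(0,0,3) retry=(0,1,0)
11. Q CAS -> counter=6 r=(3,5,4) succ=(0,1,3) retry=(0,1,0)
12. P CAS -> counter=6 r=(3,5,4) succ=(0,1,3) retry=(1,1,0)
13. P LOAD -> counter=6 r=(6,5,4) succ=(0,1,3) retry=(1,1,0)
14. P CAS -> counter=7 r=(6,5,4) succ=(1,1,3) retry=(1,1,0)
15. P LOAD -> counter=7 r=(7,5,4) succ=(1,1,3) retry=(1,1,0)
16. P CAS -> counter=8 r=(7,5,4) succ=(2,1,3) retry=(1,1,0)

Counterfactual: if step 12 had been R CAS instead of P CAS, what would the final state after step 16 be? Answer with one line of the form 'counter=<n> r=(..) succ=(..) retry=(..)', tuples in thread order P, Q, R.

counter=8 r=(7,5,4) succ=(2,1,3) retry=(0,1,1)

(re-executing from step 12 with the substitution; state before step 12: counter=6 r=(3,5,4) succ=(0,1,3) retry=(0,1,0))
12. R CAS -> counter=6 r=(3,5,4) succ=(0,1,3) retry=(0,1,1)
13. P LOAD -> counter=6 r=(6,5,4) succ=(0,1,3) retry=(0,1,1)
14. P CAS -> counter=7 r=(6,5,4) succ=(1,1,3) retry=(0,1,1)
15. P LOAD -> counter=7 r=(7,5,4) succ=(1,1,3) retry=(0,1,1)
16. P CAS -> counter=8 r=(7,5,4) succ=(2,1,3) retry=(0,1,1)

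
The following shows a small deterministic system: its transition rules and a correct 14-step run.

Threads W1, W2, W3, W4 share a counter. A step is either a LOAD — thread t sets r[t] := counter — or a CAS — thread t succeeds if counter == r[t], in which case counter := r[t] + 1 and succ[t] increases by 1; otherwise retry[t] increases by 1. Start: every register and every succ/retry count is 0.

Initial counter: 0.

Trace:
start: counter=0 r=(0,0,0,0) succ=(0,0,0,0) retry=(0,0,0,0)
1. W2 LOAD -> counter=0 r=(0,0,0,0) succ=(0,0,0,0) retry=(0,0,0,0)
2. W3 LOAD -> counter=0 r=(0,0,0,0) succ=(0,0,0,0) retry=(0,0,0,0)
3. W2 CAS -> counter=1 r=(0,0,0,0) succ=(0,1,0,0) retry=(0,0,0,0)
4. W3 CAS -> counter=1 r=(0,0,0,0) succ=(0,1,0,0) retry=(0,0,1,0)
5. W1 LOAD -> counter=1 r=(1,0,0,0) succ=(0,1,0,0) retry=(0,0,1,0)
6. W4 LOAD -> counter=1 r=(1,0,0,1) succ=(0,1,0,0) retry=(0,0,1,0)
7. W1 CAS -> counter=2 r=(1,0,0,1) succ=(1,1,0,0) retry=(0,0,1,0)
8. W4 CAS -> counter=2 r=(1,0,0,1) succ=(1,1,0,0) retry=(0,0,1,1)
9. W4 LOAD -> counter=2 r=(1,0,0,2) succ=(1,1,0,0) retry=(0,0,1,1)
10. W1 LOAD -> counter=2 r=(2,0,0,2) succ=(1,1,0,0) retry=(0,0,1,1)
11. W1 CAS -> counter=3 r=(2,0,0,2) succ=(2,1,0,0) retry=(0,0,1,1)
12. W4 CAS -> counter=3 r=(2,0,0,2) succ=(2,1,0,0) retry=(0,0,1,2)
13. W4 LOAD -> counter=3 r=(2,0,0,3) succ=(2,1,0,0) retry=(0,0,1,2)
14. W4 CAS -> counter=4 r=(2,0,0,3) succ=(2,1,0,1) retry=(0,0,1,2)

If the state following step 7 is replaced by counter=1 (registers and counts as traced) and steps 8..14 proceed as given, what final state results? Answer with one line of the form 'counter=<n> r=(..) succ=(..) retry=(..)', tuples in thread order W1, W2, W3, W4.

state after step 7 := counter=1 r=(1,0,0,1) succ=(1,1,0,0) retry=(0,0,1,0)
8. W4 CAS -> counter=2 r=(1,0,0,1) succ=(1,1,0,1) retry=(0,0,1,0)
9. W4 LOAD -> counter=2 r=(1,0,0,2) succ=(1,1,0,1) retry=(0,0,1,0)
10. W1 LOAD -> counter=2 r=(2,0,0,2) succ=(1,1,0,1) retry=(0,0,1,0)
11. W1 CAS -> counter=3 r=(2,0,0,2) succ=(2,1,0,1) retry=(0,0,1,0)
12. W4 CAS -> counter=3 r=(2,0,0,2) succ=(2,1,0,1) retry=(0,0,1,1)
13. W4 LOAD -> counter=3 r=(2,0,0,3) succ=(2,1,0,1) retry=(0,0,1,1)
14. W4 CAS -> counter=4 r=(2,0,0,3) succ=(2,1,0,2) retry=(0,0,1,1)

counter=4 r=(2,0,0,3) succ=(2,1,0,2) retry=(0,0,1,1)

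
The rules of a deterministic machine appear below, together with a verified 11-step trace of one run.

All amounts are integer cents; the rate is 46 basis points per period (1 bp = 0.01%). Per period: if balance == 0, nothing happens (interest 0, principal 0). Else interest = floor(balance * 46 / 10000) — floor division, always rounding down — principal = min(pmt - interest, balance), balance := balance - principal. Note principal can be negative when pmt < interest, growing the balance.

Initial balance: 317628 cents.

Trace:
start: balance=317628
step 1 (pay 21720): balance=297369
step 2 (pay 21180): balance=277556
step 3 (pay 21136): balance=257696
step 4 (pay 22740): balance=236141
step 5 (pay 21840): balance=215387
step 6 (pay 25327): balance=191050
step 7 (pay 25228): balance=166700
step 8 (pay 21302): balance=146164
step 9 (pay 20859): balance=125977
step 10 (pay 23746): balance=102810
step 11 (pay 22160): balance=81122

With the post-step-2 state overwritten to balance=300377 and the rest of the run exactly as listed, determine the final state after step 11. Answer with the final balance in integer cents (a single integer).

state after step 2 := balance=300377
step 3 (pay 21136): balance=280622
step 4 (pay 22740): balance=259172
step 5 (pay 21840): balance=238524
step 6 (pay 25327): balance=214294
step 7 (pay 25228): balance=190051
step 8 (pay 21302): balance=169623
step 9 (pay 20859): balance=149544
step 10 (pay 23746): balance=126485
step 11 (pay 22160): balance=104906

104906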